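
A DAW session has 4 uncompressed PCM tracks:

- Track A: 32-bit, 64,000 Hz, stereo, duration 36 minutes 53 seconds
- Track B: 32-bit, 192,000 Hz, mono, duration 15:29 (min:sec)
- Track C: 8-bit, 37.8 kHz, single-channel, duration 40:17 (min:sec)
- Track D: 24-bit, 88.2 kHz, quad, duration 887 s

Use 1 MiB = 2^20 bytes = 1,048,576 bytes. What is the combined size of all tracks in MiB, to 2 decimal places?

Track A: 36 minutes 53 seconds = 2,213 s; 64,000 × 2,213 × 4 × 2 = 1,133,056,000 bytes.
Track B: 15:29 (min:sec) = 929 s; 192,000 × 929 × 4 × 1 = 713,472,000 bytes.
Track C: 40:17 (min:sec) = 2,417 s; 37,800 × 2,417 × 1 × 1 = 91,362,600 bytes.
Track D: 88,200 × 887 × 3 × 4 = 938,800,800 bytes.
Total = 2,876,691,400 bytes = 2743.43 MiB.

2743.43 MiB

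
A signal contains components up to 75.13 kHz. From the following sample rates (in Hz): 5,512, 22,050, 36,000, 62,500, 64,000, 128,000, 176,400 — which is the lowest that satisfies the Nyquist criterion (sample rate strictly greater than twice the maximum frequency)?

176,400 Hz

Need sample rate > 2 × 75,130 = 150,260 Hz.
Lowest listed rate above 150,260 Hz is 176,400 Hz.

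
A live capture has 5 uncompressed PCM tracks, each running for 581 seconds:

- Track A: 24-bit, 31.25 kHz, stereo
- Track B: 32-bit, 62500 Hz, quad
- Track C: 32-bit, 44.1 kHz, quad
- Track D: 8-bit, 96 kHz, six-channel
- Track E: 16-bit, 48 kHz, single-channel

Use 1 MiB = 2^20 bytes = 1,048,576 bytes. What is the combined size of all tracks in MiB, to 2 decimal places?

1421.28 MiB

Track A: 31,250 × 581 × 3 × 2 = 108,937,500 bytes.
Track B: 62,500 × 581 × 4 × 4 = 581,000,000 bytes.
Track C: 44,100 × 581 × 4 × 4 = 409,953,600 bytes.
Track D: 96,000 × 581 × 1 × 6 = 334,656,000 bytes.
Track E: 48,000 × 581 × 2 × 1 = 55,776,000 bytes.
Total = 1,490,323,100 bytes = 1421.28 MiB.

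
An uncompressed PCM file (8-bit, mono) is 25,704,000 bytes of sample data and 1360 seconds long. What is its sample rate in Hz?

Bytes = sample_rate × seconds × bytes_per_sample × channels.
sample_rate = 25,704,000 / (1,360 × 1 × 1) = 25,704,000 / 1,360 = 18,900 Hz.

18,900 Hz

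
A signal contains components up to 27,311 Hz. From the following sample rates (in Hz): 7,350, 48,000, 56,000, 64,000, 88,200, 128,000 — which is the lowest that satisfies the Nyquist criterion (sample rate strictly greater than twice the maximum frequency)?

56,000 Hz

Need sample rate > 2 × 27,311 = 54,622 Hz.
Lowest listed rate above 54,622 Hz is 56,000 Hz.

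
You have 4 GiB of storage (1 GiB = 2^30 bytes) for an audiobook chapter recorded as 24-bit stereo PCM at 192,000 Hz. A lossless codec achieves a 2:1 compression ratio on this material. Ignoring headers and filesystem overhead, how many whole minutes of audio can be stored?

Uncompressed byte rate = 192,000 × 3 × 2 = 1,152,000 bytes/s.
After 2:1 compression, effective rate ≈ 576000 bytes/s.
Capacity = 4 × 1,073,741,824 = 4,294,967,296 bytes.
4,294,967,296 / effective rate ≈ 7456.54 s → 124 minutes.

124 minutes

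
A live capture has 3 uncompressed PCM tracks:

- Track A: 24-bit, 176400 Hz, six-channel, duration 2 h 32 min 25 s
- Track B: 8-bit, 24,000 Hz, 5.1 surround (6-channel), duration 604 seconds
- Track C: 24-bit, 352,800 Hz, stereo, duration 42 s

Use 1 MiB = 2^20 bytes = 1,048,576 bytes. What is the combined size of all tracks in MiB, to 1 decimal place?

Track A: 2 h 32 min 25 s = 9,145 s; 176,400 × 9,145 × 3 × 6 = 29,037,204,000 bytes.
Track B: 24,000 × 604 × 1 × 6 = 86,976,000 bytes.
Track C: 352,800 × 42 × 3 × 2 = 88,905,600 bytes.
Total = 29,213,085,600 bytes = 27859.8 MiB.

27859.8 MiB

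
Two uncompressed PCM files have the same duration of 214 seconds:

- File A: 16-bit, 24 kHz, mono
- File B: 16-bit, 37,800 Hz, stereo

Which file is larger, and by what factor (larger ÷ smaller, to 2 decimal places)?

File B, by a factor of 3.15

File A: 24,000 × 2 × 1 = 48,000 bytes/s.
File B: 37,800 × 2 × 2 = 151,200 bytes/s.
File B is larger; ratio = 32,356,800 / 10,272,000 = 3.15.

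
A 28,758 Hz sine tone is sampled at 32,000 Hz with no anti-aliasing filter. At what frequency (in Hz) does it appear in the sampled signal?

3,242 Hz

Nyquist = 32,000/2 = 16,000 Hz; 28,758 Hz exceeds it.
Alias = |28,758 − 1×32,000| = |28,758 − 32,000| = 3,242 Hz.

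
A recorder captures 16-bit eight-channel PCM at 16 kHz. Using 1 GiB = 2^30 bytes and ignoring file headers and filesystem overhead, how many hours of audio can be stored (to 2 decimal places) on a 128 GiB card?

149.13 hours

Uncompressed byte rate = 16,000 × 2 × 8 = 256,000 bytes/s.
Capacity = 128 × 1,073,741,824 = 137,438,953,472 bytes.
137,438,953,472 / 256,000 ≈ 536870.91 s → 149.13 hours.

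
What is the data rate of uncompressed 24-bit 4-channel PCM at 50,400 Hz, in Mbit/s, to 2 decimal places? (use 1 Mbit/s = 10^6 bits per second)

Bit rate = 50,400 × 24 × 4 = 4,838,400 bits/s.
= 4.84 Mbit/s.

4.84 Mbit/s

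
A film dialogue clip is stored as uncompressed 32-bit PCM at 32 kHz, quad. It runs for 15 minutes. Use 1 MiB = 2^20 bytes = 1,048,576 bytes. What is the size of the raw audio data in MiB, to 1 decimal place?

439.5 MiB

Duration = 15 minutes = 900 s.
Bytes = 32,000 samples/s × 900 s × 4 bytes/sample × 4 ch = 460,800,000 bytes.
460,800,000 / 1,048,576 = 439.5 MiB.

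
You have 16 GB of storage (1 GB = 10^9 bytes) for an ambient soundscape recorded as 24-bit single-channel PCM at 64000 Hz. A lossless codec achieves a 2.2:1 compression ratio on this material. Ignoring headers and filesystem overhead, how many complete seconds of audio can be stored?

183,333 seconds

Uncompressed byte rate = 64,000 × 3 × 1 = 192,000 bytes/s.
After 2.2:1 compression, effective rate ≈ 87272.73 bytes/s.
Capacity = 16 × 1,000,000,000 = 16,000,000,000 bytes.
16,000,000,000 / effective rate ≈ 183333.33 s → 183,333 seconds.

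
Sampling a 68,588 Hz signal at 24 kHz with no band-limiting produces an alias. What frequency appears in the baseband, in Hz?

Nyquist = 24,000/2 = 12,000 Hz; 68,588 Hz exceeds it.
Alias = |68,588 − 3×24,000| = |68,588 − 72,000| = 3,412 Hz.

3,412 Hz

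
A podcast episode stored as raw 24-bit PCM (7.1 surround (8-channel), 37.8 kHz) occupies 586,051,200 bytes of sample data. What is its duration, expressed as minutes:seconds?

Byte rate = 37,800 × 3 × 8 = 907,200 bytes/s.
Duration = 586,051,200 / 907,200 = 646 s.
646 s = 10:46.

10:46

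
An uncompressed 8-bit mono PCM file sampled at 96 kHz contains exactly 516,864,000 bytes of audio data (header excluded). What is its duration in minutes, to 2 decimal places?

Byte rate = 96,000 × 1 × 1 = 96,000 bytes/s.
Duration = 516,864,000 / 96,000 = 5,384 s.
5,384 s / 60 = 89.73 minutes.

89.73 minutes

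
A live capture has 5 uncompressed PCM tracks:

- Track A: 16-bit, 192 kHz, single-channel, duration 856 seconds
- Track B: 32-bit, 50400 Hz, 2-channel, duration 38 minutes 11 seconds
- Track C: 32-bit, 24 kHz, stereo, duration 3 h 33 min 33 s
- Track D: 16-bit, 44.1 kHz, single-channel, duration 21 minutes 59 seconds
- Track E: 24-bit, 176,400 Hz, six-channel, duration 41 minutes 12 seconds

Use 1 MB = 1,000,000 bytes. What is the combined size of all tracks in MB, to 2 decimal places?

Track A: 192,000 × 856 × 2 × 1 = 328,704,000 bytes.
Track B: 38 minutes 11 seconds = 2,291 s; 50,400 × 2,291 × 4 × 2 = 923,731,200 bytes.
Track C: 3 h 33 min 33 s = 12,813 s; 24,000 × 12,813 × 4 × 2 = 2,460,096,000 bytes.
Track D: 21 minutes 59 seconds = 1,319 s; 44,100 × 1,319 × 2 × 1 = 116,335,800 bytes.
Track E: 41 minutes 12 seconds = 2,472 s; 176,400 × 2,472 × 3 × 6 = 7,849,094,400 bytes.
Total = 11,677,961,400 bytes = 11677.96 MB.

11677.96 MB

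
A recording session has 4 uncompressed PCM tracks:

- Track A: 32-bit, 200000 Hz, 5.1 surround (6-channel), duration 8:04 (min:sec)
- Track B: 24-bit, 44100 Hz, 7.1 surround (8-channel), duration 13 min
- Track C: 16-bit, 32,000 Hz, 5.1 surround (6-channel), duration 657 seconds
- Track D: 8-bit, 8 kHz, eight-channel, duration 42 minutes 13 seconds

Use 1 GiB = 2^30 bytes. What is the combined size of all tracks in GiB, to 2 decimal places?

3.32 GiB

Track A: 8:04 (min:sec) = 484 s; 200,000 × 484 × 4 × 6 = 2,323,200,000 bytes.
Track B: 13 min = 780 s; 44,100 × 780 × 3 × 8 = 825,552,000 bytes.
Track C: 32,000 × 657 × 2 × 6 = 252,288,000 bytes.
Track D: 42 minutes 13 seconds = 2,533 s; 8,000 × 2,533 × 1 × 8 = 162,112,000 bytes.
Total = 3,563,152,000 bytes = 3.32 GiB.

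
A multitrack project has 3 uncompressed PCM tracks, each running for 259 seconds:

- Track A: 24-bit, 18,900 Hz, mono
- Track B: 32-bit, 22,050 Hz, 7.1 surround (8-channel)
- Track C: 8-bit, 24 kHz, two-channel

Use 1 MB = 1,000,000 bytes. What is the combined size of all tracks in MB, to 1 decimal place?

209.9 MB

Track A: 18,900 × 259 × 3 × 1 = 14,685,300 bytes.
Track B: 22,050 × 259 × 4 × 8 = 182,750,400 bytes.
Track C: 24,000 × 259 × 1 × 2 = 12,432,000 bytes.
Total = 209,867,700 bytes = 209.9 MB.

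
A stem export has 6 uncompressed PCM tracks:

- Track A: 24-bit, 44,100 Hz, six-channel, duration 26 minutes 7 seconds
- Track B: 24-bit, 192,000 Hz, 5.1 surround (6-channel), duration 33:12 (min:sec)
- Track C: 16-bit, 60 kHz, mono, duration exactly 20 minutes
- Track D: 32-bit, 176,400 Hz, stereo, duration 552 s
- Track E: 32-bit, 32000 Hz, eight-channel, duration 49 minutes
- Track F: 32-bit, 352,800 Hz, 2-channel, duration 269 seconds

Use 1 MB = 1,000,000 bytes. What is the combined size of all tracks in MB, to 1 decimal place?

12821.0 MB

Track A: 26 minutes 7 seconds = 1,567 s; 44,100 × 1,567 × 3 × 6 = 1,243,884,600 bytes.
Track B: 33:12 (min:sec) = 1,992 s; 192,000 × 1,992 × 3 × 6 = 6,884,352,000 bytes.
Track C: exactly 20 minutes = 1,200 s; 60,000 × 1,200 × 2 × 1 = 144,000,000 bytes.
Track D: 176,400 × 552 × 4 × 2 = 778,982,400 bytes.
Track E: 49 minutes = 2,940 s; 32,000 × 2,940 × 4 × 8 = 3,010,560,000 bytes.
Track F: 352,800 × 269 × 4 × 2 = 759,225,600 bytes.
Total = 12,821,004,600 bytes = 12821.0 MB.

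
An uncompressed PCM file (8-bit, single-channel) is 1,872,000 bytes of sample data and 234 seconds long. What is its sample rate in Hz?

Bytes = sample_rate × seconds × bytes_per_sample × channels.
sample_rate = 1,872,000 / (234 × 1 × 1) = 1,872,000 / 234 = 8,000 Hz.

8,000 Hz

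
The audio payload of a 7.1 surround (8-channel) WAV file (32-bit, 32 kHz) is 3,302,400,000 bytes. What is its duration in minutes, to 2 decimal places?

Byte rate = 32,000 × 4 × 8 = 1,024,000 bytes/s.
Duration = 3,302,400,000 / 1,024,000 = 3,225 s.
3,225 s / 60 = 53.75 minutes.

53.75 minutes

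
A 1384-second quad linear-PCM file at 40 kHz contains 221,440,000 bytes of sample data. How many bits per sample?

Bytes per sample = 221,440,000 / (40,000 × 1,384 × 4) = 221,440,000 / 221,440,000 = 1.
Bit depth = 1 × 8 = 8 bits.

8 bits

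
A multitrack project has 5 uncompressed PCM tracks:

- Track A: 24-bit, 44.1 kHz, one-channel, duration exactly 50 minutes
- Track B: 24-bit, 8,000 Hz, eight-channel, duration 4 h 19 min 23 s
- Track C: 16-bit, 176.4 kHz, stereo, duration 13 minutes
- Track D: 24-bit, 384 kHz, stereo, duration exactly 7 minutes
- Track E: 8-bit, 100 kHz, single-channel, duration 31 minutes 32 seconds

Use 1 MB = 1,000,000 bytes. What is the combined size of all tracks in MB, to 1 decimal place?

Track A: exactly 50 minutes = 3,000 s; 44,100 × 3,000 × 3 × 1 = 396,900,000 bytes.
Track B: 4 h 19 min 23 s = 15,563 s; 8,000 × 15,563 × 3 × 8 = 2,988,096,000 bytes.
Track C: 13 minutes = 780 s; 176,400 × 780 × 2 × 2 = 550,368,000 bytes.
Track D: exactly 7 minutes = 420 s; 384,000 × 420 × 3 × 2 = 967,680,000 bytes.
Track E: 31 minutes 32 seconds = 1,892 s; 100,000 × 1,892 × 1 × 1 = 189,200,000 bytes.
Total = 5,092,244,000 bytes = 5092.2 MB.

5092.2 MB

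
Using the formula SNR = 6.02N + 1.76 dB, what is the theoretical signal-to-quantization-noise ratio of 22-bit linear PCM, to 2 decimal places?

6.02 × 22 + 1.76 = 134.20 dB.

134.20 dB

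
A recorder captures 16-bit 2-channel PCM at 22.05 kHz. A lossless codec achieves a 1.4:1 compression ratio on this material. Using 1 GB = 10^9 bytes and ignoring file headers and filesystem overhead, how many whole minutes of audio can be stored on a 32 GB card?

Uncompressed byte rate = 22,050 × 2 × 2 = 88,200 bytes/s.
After 1.4:1 compression, effective rate ≈ 63000 bytes/s.
Capacity = 32 × 1,000,000,000 = 32,000,000,000 bytes.
32,000,000,000 / effective rate ≈ 507936.51 s → 8,465 minutes.

8,465 minutes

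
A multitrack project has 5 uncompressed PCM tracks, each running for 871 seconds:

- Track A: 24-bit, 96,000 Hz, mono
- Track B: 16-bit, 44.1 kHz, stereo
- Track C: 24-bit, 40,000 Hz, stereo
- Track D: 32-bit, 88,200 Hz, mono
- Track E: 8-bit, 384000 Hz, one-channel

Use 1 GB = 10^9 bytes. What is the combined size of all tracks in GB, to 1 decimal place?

1.3 GB

Track A: 96,000 × 871 × 3 × 1 = 250,848,000 bytes.
Track B: 44,100 × 871 × 2 × 2 = 153,644,400 bytes.
Track C: 40,000 × 871 × 3 × 2 = 209,040,000 bytes.
Track D: 88,200 × 871 × 4 × 1 = 307,288,800 bytes.
Track E: 384,000 × 871 × 1 × 1 = 334,464,000 bytes.
Total = 1,255,285,200 bytes = 1.3 GB.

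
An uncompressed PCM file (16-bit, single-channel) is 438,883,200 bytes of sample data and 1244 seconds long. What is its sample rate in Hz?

176,400 Hz

Bytes = sample_rate × seconds × bytes_per_sample × channels.
sample_rate = 438,883,200 / (1,244 × 2 × 1) = 438,883,200 / 2,488 = 176,400 Hz.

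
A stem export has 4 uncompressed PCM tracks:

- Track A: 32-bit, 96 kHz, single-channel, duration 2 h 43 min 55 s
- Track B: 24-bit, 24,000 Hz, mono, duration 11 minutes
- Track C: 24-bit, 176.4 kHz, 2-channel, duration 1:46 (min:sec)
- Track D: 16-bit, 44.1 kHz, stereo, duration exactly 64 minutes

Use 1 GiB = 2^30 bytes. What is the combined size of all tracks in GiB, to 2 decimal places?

4.30 GiB

Track A: 2 h 43 min 55 s = 9,835 s; 96,000 × 9,835 × 4 × 1 = 3,776,640,000 bytes.
Track B: 11 minutes = 660 s; 24,000 × 660 × 3 × 1 = 47,520,000 bytes.
Track C: 1:46 (min:sec) = 106 s; 176,400 × 106 × 3 × 2 = 112,190,400 bytes.
Track D: exactly 64 minutes = 3,840 s; 44,100 × 3,840 × 2 × 2 = 677,376,000 bytes.
Total = 4,613,726,400 bytes = 4.30 GiB.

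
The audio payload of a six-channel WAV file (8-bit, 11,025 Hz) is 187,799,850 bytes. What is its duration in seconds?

Byte rate = 11,025 × 1 × 6 = 66,150 bytes/s.
Duration = 187,799,850 / 66,150 = 2,839 s.

2,839 seconds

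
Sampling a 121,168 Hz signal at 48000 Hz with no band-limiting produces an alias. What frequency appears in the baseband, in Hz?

Nyquist = 48,000/2 = 24,000 Hz; 121,168 Hz exceeds it.
Alias = |121,168 − 3×48,000| = |121,168 − 144,000| = 22,832 Hz.

22,832 Hz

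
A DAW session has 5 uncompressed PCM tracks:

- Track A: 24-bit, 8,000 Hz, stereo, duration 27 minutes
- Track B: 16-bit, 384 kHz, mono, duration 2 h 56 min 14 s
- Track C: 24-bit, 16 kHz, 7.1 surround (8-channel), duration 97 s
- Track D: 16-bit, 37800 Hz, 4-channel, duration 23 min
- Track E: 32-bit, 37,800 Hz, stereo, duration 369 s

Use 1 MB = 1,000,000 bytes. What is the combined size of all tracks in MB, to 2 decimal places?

Track A: 27 minutes = 1,620 s; 8,000 × 1,620 × 3 × 2 = 77,760,000 bytes.
Track B: 2 h 56 min 14 s = 10,574 s; 384,000 × 10,574 × 2 × 1 = 8,120,832,000 bytes.
Track C: 16,000 × 97 × 3 × 8 = 37,248,000 bytes.
Track D: 23 min = 1,380 s; 37,800 × 1,380 × 2 × 4 = 417,312,000 bytes.
Track E: 37,800 × 369 × 4 × 2 = 111,585,600 bytes.
Total = 8,764,737,600 bytes = 8764.74 MB.

8764.74 MB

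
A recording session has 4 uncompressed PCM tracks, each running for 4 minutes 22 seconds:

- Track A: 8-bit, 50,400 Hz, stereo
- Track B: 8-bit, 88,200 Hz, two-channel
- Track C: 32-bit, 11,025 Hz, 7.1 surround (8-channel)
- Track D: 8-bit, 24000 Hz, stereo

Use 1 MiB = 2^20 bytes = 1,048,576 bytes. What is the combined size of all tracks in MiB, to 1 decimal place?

169.4 MiB

4 minutes 22 seconds = 262 s.
Track A: 50,400 × 262 × 1 × 2 = 26,409,600 bytes.
Track B: 88,200 × 262 × 1 × 2 = 46,216,800 bytes.
Track C: 11,025 × 262 × 4 × 8 = 92,433,600 bytes.
Track D: 24,000 × 262 × 1 × 2 = 12,576,000 bytes.
Total = 177,636,000 bytes = 169.4 MiB.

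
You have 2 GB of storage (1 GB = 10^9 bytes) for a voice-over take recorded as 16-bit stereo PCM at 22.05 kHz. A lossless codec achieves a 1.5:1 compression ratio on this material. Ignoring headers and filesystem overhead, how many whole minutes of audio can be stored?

Uncompressed byte rate = 22,050 × 2 × 2 = 88,200 bytes/s.
After 1.5:1 compression, effective rate ≈ 58800 bytes/s.
Capacity = 2 × 1,000,000,000 = 2,000,000,000 bytes.
2,000,000,000 / effective rate ≈ 34013.61 s → 566 minutes.

566 minutes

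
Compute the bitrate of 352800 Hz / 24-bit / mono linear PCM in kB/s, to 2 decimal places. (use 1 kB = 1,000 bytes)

Bit rate = 352,800 × 24 × 1 = 8,467,200 bits/s.
8,467,200 / 8 = 1,058,400 B/s = 1058.40 kB/s.

1058.40 kB/s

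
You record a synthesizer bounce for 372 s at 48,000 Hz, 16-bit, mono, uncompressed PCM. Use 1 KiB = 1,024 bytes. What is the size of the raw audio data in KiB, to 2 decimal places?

34875.00 KiB

Bytes = 48,000 samples/s × 372 s × 2 bytes/sample × 1 ch = 35,712,000 bytes.
35,712,000 / 1,024 = 34875.00 KiB.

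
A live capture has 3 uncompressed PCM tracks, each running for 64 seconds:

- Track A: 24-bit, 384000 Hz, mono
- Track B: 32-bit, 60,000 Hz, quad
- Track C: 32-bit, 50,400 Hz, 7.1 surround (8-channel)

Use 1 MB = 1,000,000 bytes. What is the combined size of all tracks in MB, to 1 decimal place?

238.4 MB

Track A: 384,000 × 64 × 3 × 1 = 73,728,000 bytes.
Track B: 60,000 × 64 × 4 × 4 = 61,440,000 bytes.
Track C: 50,400 × 64 × 4 × 8 = 103,219,200 bytes.
Total = 238,387,200 bytes = 238.4 MB.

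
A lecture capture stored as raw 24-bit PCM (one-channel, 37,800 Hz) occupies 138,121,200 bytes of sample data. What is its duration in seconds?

Byte rate = 37,800 × 3 × 1 = 113,400 bytes/s.
Duration = 138,121,200 / 113,400 = 1,218 s.

1,218 seconds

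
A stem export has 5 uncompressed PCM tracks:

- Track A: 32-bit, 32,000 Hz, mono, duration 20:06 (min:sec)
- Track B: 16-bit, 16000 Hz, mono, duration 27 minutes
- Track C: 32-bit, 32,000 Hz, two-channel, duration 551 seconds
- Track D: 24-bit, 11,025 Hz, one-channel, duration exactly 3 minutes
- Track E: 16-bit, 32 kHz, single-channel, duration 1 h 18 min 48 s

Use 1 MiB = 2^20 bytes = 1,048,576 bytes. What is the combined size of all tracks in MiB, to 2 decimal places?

625.43 MiB

Track A: 20:06 (min:sec) = 1,206 s; 32,000 × 1,206 × 4 × 1 = 154,368,000 bytes.
Track B: 27 minutes = 1,620 s; 16,000 × 1,620 × 2 × 1 = 51,840,000 bytes.
Track C: 32,000 × 551 × 4 × 2 = 141,056,000 bytes.
Track D: exactly 3 minutes = 180 s; 11,025 × 180 × 3 × 1 = 5,953,500 bytes.
Track E: 1 h 18 min 48 s = 4,728 s; 32,000 × 4,728 × 2 × 1 = 302,592,000 bytes.
Total = 655,809,500 bytes = 625.43 MiB.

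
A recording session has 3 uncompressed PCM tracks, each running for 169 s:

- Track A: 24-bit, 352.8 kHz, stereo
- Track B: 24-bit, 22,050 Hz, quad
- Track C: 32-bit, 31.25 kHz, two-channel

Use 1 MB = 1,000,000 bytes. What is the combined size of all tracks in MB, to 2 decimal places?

Track A: 352,800 × 169 × 3 × 2 = 357,739,200 bytes.
Track B: 22,050 × 169 × 3 × 4 = 44,717,400 bytes.
Track C: 31,250 × 169 × 4 × 2 = 42,250,000 bytes.
Total = 444,706,600 bytes = 444.71 MB.

444.71 MB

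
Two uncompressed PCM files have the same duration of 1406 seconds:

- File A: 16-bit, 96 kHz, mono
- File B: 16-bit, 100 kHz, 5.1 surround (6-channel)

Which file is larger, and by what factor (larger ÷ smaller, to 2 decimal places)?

File A: 96,000 × 2 × 1 = 192,000 bytes/s.
File B: 100,000 × 2 × 6 = 1,200,000 bytes/s.
File B is larger; ratio = 1,687,200,000 / 269,952,000 = 6.25.

File B, by a factor of 6.25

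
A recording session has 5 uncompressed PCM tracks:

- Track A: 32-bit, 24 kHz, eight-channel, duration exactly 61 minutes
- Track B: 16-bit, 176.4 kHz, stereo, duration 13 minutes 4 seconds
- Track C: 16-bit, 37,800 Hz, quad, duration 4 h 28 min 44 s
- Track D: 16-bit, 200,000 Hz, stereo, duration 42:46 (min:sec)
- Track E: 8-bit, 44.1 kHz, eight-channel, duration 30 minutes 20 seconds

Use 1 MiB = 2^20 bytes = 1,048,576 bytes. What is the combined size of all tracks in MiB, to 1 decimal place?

10428.3 MiB

Track A: exactly 61 minutes = 3,660 s; 24,000 × 3,660 × 4 × 8 = 2,810,880,000 bytes.
Track B: 13 minutes 4 seconds = 784 s; 176,400 × 784 × 2 × 2 = 553,190,400 bytes.
Track C: 4 h 28 min 44 s = 16,124 s; 37,800 × 16,124 × 2 × 4 = 4,875,897,600 bytes.
Track D: 42:46 (min:sec) = 2,566 s; 200,000 × 2,566 × 2 × 2 = 2,052,800,000 bytes.
Track E: 30 minutes 20 seconds = 1,820 s; 44,100 × 1,820 × 1 × 8 = 642,096,000 bytes.
Total = 10,934,864,000 bytes = 10428.3 MiB.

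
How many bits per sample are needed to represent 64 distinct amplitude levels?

6 bits

log2(64) = 6.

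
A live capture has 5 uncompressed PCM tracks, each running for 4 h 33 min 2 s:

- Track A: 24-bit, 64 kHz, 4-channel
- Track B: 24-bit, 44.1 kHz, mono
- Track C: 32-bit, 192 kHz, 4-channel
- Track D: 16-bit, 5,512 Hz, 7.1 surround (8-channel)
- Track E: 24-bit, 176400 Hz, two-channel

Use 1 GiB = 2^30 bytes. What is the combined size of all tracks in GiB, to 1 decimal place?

78.1 GiB

4 h 33 min 2 s = 16,382 s.
Track A: 64,000 × 16,382 × 3 × 4 = 12,581,376,000 bytes.
Track B: 44,100 × 16,382 × 3 × 1 = 2,167,338,600 bytes.
Track C: 192,000 × 16,382 × 4 × 4 = 50,325,504,000 bytes.
Track D: 5,512 × 16,382 × 2 × 8 = 1,444,761,344 bytes.
Track E: 176,400 × 16,382 × 3 × 2 = 17,338,708,800 bytes.
Total = 83,857,688,744 bytes = 78.1 GiB.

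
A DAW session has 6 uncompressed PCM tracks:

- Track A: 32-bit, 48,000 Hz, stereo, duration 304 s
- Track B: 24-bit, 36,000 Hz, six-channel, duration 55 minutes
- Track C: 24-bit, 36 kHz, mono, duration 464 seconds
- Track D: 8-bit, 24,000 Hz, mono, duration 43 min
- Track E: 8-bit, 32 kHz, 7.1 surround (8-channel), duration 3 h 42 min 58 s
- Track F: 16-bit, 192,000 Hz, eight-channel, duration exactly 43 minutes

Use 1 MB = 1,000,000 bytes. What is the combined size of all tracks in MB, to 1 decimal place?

Track A: 48,000 × 304 × 4 × 2 = 116,736,000 bytes.
Track B: 55 minutes = 3,300 s; 36,000 × 3,300 × 3 × 6 = 2,138,400,000 bytes.
Track C: 36,000 × 464 × 3 × 1 = 50,112,000 bytes.
Track D: 43 min = 2,580 s; 24,000 × 2,580 × 1 × 1 = 61,920,000 bytes.
Track E: 3 h 42 min 58 s = 13,378 s; 32,000 × 13,378 × 1 × 8 = 3,424,768,000 bytes.
Track F: exactly 43 minutes = 2,580 s; 192,000 × 2,580 × 2 × 8 = 7,925,760,000 bytes.
Total = 13,717,696,000 bytes = 13717.7 MB.

13717.7 MB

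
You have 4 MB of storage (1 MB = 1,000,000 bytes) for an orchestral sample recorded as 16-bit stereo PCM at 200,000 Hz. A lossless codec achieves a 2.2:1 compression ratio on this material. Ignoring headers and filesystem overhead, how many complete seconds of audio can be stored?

11 seconds

Uncompressed byte rate = 200,000 × 2 × 2 = 800,000 bytes/s.
After 2.2:1 compression, effective rate ≈ 363636.36 bytes/s.
Capacity = 4 × 1,000,000 = 4,000,000 bytes.
4,000,000 / effective rate ≈ 11 s → 11 seconds.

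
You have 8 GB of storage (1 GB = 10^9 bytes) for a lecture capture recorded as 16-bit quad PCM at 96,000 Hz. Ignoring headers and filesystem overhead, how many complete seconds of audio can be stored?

10,416 seconds

Uncompressed byte rate = 96,000 × 2 × 4 = 768,000 bytes/s.
Capacity = 8 × 1,000,000,000 = 8,000,000,000 bytes.
8,000,000,000 / 768,000 ≈ 10416.67 s → 10,416 seconds.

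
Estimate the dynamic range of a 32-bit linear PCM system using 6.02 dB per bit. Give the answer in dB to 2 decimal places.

192.64 dB

32 × 6.02 = 192.64 dB.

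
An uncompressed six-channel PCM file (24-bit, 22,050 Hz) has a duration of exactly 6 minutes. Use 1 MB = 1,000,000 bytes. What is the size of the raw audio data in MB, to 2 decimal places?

Duration = exactly 6 minutes = 360 s.
Bytes = 22,050 samples/s × 360 s × 3 bytes/sample × 6 ch = 142,884,000 bytes.
142,884,000 / 1,000,000 = 142.88 MB.

142.88 MB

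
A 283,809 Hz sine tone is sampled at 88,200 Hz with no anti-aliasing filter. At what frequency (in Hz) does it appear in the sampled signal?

Nyquist = 88,200/2 = 44,100 Hz; 283,809 Hz exceeds it.
Alias = |283,809 − 3×88,200| = |283,809 − 264,600| = 19,209 Hz.

19,209 Hz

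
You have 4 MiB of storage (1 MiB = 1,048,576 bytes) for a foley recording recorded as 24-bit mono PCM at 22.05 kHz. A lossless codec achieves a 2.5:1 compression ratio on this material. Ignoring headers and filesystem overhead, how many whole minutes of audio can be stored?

Uncompressed byte rate = 22,050 × 3 × 1 = 66,150 bytes/s.
After 2.5:1 compression, effective rate ≈ 26460 bytes/s.
Capacity = 4 × 1,048,576 = 4,194,304 bytes.
4,194,304 / effective rate ≈ 158.51 s → 2 minutes.

2 minutes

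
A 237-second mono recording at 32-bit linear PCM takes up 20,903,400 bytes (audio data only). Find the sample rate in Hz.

22,050 Hz

Bytes = sample_rate × seconds × bytes_per_sample × channels.
sample_rate = 20,903,400 / (237 × 4 × 1) = 20,903,400 / 948 = 22,050 Hz.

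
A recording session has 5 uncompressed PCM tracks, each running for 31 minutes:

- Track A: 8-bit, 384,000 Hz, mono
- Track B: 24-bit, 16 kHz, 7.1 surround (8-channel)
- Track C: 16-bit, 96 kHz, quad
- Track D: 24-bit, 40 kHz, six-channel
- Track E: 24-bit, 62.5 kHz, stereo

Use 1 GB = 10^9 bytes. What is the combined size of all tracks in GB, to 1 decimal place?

4.9 GB

31 minutes = 1,860 s.
Track A: 384,000 × 1,860 × 1 × 1 = 714,240,000 bytes.
Track B: 16,000 × 1,860 × 3 × 8 = 714,240,000 bytes.
Track C: 96,000 × 1,860 × 2 × 4 = 1,428,480,000 bytes.
Track D: 40,000 × 1,860 × 3 × 6 = 1,339,200,000 bytes.
Track E: 62,500 × 1,860 × 3 × 2 = 697,500,000 bytes.
Total = 4,893,660,000 bytes = 4.9 GB.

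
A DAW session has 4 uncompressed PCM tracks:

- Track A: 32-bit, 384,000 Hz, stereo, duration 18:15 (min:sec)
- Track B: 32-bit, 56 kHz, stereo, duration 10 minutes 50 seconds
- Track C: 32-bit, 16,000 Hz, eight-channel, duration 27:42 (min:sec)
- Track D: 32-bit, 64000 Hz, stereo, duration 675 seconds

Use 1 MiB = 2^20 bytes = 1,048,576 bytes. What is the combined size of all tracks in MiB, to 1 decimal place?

4626.8 MiB

Track A: 18:15 (min:sec) = 1,095 s; 384,000 × 1,095 × 4 × 2 = 3,363,840,000 bytes.
Track B: 10 minutes 50 seconds = 650 s; 56,000 × 650 × 4 × 2 = 291,200,000 bytes.
Track C: 27:42 (min:sec) = 1,662 s; 16,000 × 1,662 × 4 × 8 = 850,944,000 bytes.
Track D: 64,000 × 675 × 4 × 2 = 345,600,000 bytes.
Total = 4,851,584,000 bytes = 4626.8 MiB.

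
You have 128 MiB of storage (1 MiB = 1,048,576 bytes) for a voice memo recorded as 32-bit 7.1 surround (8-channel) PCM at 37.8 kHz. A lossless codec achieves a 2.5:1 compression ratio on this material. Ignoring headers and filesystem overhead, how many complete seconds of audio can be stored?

Uncompressed byte rate = 37,800 × 4 × 8 = 1,209,600 bytes/s.
After 2.5:1 compression, effective rate ≈ 483840 bytes/s.
Capacity = 128 × 1,048,576 = 134,217,728 bytes.
134,217,728 / effective rate ≈ 277.4 s → 277 seconds.

277 seconds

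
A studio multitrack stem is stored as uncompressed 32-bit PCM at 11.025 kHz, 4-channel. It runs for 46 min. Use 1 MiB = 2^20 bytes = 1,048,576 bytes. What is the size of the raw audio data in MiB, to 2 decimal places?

Duration = 46 min = 2,760 s.
Bytes = 11,025 samples/s × 2,760 s × 4 bytes/sample × 4 ch = 486,864,000 bytes.
486,864,000 / 1,048,576 = 464.31 MiB.

464.31 MiB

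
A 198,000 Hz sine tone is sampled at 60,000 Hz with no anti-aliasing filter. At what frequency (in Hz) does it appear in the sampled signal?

Nyquist = 60,000/2 = 30,000 Hz; 198,000 Hz exceeds it.
Alias = |198,000 − 3×60,000| = |198,000 − 180,000| = 18,000 Hz.

18,000 Hz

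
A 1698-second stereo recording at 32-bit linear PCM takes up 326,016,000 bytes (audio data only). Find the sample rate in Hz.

24,000 Hz

Bytes = sample_rate × seconds × bytes_per_sample × channels.
sample_rate = 326,016,000 / (1,698 × 4 × 2) = 326,016,000 / 13,584 = 24,000 Hz.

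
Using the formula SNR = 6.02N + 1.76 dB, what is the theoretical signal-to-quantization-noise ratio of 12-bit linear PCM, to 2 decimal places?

6.02 × 12 + 1.76 = 74.00 dB.

74.00 dB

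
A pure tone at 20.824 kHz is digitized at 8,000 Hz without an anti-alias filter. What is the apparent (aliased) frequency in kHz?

Nyquist = 8,000/2 = 4,000 Hz; 20,824 Hz exceeds it.
Alias = |20,824 − 3×8,000| = |20,824 − 24,000| = 3,176 Hz = 3.176 kHz.

3.176 kHz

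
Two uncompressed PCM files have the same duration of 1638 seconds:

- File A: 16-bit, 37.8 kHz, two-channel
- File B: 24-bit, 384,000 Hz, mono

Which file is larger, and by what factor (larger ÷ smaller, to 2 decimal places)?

File A: 37,800 × 2 × 2 = 151,200 bytes/s.
File B: 384,000 × 3 × 1 = 1,152,000 bytes/s.
File B is larger; ratio = 1,886,976,000 / 247,665,600 = 7.62.

File B, by a factor of 7.62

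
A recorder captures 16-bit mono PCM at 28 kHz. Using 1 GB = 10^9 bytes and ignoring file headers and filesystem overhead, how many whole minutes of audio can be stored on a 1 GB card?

297 minutes

Uncompressed byte rate = 28,000 × 2 × 1 = 56,000 bytes/s.
Capacity = 1 × 1,000,000,000 = 1,000,000,000 bytes.
1,000,000,000 / 56,000 ≈ 17857.14 s → 297 minutes.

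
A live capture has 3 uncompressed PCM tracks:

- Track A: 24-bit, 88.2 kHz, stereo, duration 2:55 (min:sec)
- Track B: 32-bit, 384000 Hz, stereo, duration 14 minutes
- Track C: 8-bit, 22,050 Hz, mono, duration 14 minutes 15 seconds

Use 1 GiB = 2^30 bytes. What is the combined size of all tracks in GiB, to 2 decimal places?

2.51 GiB

Track A: 2:55 (min:sec) = 175 s; 88,200 × 175 × 3 × 2 = 92,610,000 bytes.
Track B: 14 minutes = 840 s; 384,000 × 840 × 4 × 2 = 2,580,480,000 bytes.
Track C: 14 minutes 15 seconds = 855 s; 22,050 × 855 × 1 × 1 = 18,852,750 bytes.
Total = 2,691,942,750 bytes = 2.51 GiB.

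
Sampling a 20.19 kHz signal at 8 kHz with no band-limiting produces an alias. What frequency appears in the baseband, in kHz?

3.81 kHz

Nyquist = 8,000/2 = 4,000 Hz; 20,190 Hz exceeds it.
Alias = |20,190 − 3×8,000| = |20,190 − 24,000| = 3,810 Hz = 3.81 kHz.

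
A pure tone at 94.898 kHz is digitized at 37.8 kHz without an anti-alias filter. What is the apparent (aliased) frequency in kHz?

Nyquist = 37,800/2 = 18,900 Hz; 94,898 Hz exceeds it.
Alias = |94,898 − 3×37,800| = |94,898 − 113,400| = 18,502 Hz = 18.502 kHz.

18.502 kHz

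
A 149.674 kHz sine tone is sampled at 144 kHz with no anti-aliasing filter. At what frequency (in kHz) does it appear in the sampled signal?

5.674 kHz

Nyquist = 144,000/2 = 72,000 Hz; 149,674 Hz exceeds it.
Alias = |149,674 − 1×144,000| = |149,674 − 144,000| = 5,674 Hz = 5.674 kHz.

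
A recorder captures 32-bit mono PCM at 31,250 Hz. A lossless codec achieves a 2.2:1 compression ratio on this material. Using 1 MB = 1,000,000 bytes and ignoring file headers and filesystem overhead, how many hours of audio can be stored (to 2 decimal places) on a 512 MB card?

2.50 hours

Uncompressed byte rate = 31,250 × 4 × 1 = 125,000 bytes/s.
After 2.2:1 compression, effective rate ≈ 56818.18 bytes/s.
Capacity = 512 × 1,000,000 = 512,000,000 bytes.
512,000,000 / effective rate ≈ 9011.2 s → 2.50 hours.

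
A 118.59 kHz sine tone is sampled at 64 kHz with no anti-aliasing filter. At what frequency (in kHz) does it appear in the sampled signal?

9.41 kHz

Nyquist = 64,000/2 = 32,000 Hz; 118,590 Hz exceeds it.
Alias = |118,590 − 2×64,000| = |118,590 − 128,000| = 9,410 Hz = 9.41 kHz.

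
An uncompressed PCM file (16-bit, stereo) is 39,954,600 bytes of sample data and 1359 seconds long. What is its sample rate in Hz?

7,350 Hz

Bytes = sample_rate × seconds × bytes_per_sample × channels.
sample_rate = 39,954,600 / (1,359 × 2 × 2) = 39,954,600 / 5,436 = 7,350 Hz.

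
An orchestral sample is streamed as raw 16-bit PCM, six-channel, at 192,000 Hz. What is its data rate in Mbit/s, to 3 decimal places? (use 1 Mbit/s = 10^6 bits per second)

18.432 Mbit/s

Bit rate = 192,000 × 16 × 6 = 18,432,000 bits/s.
= 18.432 Mbit/s.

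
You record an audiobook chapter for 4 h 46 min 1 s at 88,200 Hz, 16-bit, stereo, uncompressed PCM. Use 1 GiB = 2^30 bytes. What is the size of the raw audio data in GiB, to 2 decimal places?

5.64 GiB

Duration = 4 h 46 min 1 s = 17,161 s.
Bytes = 88,200 samples/s × 17,161 s × 2 bytes/sample × 2 ch = 6,054,400,800 bytes.
6,054,400,800 / 1,073,741,824 = 5.64 GiB.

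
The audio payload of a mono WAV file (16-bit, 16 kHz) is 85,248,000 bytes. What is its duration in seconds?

2,664 seconds

Byte rate = 16,000 × 2 × 1 = 32,000 bytes/s.
Duration = 85,248,000 / 32,000 = 2,664 s.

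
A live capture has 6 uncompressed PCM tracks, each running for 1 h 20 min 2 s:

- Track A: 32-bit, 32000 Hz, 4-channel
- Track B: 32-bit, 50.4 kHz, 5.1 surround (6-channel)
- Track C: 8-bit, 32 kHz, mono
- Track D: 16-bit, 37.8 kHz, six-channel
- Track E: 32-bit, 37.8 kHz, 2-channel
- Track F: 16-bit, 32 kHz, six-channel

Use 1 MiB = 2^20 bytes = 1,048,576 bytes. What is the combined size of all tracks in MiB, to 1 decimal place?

1 h 20 min 2 s = 4,802 s.
Track A: 32,000 × 4,802 × 4 × 4 = 2,458,624,000 bytes.
Track B: 50,400 × 4,802 × 4 × 6 = 5,808,499,200 bytes.
Track C: 32,000 × 4,802 × 1 × 1 = 153,664,000 bytes.
Track D: 37,800 × 4,802 × 2 × 6 = 2,178,187,200 bytes.
Track E: 37,800 × 4,802 × 4 × 2 = 1,452,124,800 bytes.
Track F: 32,000 × 4,802 × 2 × 6 = 1,843,968,000 bytes.
Total = 13,895,067,200 bytes = 13251.4 MiB.

13251.4 MiB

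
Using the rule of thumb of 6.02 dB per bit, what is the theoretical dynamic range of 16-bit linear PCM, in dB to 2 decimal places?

16 × 6.02 = 96.32 dB.

96.32 dB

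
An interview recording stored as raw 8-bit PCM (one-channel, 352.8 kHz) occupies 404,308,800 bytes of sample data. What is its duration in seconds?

1,146 seconds

Byte rate = 352,800 × 1 × 1 = 352,800 bytes/s.
Duration = 404,308,800 / 352,800 = 1,146 s.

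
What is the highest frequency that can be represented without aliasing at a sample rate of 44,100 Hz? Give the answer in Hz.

22,050 Hz

Nyquist frequency = sample rate / 2 = 44,100 / 2 = 22,050 Hz.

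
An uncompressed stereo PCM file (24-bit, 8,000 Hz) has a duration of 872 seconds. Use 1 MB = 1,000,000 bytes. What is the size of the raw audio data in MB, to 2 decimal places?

41.86 MB

Bytes = 8,000 samples/s × 872 s × 3 bytes/sample × 2 ch = 41,856,000 bytes.
41,856,000 / 1,000,000 = 41.86 MB.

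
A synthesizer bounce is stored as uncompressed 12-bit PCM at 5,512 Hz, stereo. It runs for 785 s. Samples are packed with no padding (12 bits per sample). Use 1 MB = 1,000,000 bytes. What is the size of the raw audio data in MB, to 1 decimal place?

13.0 MB

Bits = 5,512 × 785 × 12 × 2 = 103,846,080 bits = 12,980,760 bytes.
12,980,760 / 1,000,000 = 13.0 MB.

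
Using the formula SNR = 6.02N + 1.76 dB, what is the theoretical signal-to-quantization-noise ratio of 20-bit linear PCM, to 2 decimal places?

122.16 dB

6.02 × 20 + 1.76 = 122.16 dB.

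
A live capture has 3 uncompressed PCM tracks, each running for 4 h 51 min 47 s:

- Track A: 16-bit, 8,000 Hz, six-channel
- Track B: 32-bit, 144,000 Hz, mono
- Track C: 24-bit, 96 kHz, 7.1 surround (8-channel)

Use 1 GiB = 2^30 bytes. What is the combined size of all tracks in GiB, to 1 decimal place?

48.5 GiB

4 h 51 min 47 s = 17,507 s.
Track A: 8,000 × 17,507 × 2 × 6 = 1,680,672,000 bytes.
Track B: 144,000 × 17,507 × 4 × 1 = 10,084,032,000 bytes.
Track C: 96,000 × 17,507 × 3 × 8 = 40,336,128,000 bytes.
Total = 52,100,832,000 bytes = 48.5 GiB.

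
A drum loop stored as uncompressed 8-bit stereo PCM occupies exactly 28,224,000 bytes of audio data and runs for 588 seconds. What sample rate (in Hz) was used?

Bytes = sample_rate × seconds × bytes_per_sample × channels.
sample_rate = 28,224,000 / (588 × 1 × 2) = 28,224,000 / 1,176 = 24,000 Hz.

24,000 Hz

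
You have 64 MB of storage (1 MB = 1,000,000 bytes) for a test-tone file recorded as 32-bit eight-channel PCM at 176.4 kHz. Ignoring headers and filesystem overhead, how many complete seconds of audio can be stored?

11 seconds

Uncompressed byte rate = 176,400 × 4 × 8 = 5,644,800 bytes/s.
Capacity = 64 × 1,000,000 = 64,000,000 bytes.
64,000,000 / 5,644,800 ≈ 11.34 s → 11 seconds.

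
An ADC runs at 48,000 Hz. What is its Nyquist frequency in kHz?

24 kHz

Nyquist frequency = sample rate / 2 = 48,000 / 2 = 24 kHz.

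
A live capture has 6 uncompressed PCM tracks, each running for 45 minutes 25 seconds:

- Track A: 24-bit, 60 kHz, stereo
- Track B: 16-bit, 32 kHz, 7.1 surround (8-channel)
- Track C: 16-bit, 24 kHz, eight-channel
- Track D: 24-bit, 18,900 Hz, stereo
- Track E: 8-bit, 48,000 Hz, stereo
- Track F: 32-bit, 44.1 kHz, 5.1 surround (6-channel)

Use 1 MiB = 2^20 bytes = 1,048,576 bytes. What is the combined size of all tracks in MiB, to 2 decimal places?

6558.76 MiB

45 minutes 25 seconds = 2,725 s.
Track A: 60,000 × 2,725 × 3 × 2 = 981,000,000 bytes.
Track B: 32,000 × 2,725 × 2 × 8 = 1,395,200,000 bytes.
Track C: 24,000 × 2,725 × 2 × 8 = 1,046,400,000 bytes.
Track D: 18,900 × 2,725 × 3 × 2 = 309,015,000 bytes.
Track E: 48,000 × 2,725 × 1 × 2 = 261,600,000 bytes.
Track F: 44,100 × 2,725 × 4 × 6 = 2,884,140,000 bytes.
Total = 6,877,355,000 bytes = 6558.76 MiB.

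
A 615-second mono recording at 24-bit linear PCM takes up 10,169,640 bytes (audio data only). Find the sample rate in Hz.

5,512 Hz

Bytes = sample_rate × seconds × bytes_per_sample × channels.
sample_rate = 10,169,640 / (615 × 3 × 1) = 10,169,640 / 1,845 = 5,512 Hz.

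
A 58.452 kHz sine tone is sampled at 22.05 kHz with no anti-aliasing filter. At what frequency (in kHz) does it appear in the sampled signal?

Nyquist = 22,050/2 = 11,025 Hz; 58,452 Hz exceeds it.
Alias = |58,452 − 3×22,050| = |58,452 − 66,150| = 7,698 Hz = 7.698 kHz.

7.698 kHz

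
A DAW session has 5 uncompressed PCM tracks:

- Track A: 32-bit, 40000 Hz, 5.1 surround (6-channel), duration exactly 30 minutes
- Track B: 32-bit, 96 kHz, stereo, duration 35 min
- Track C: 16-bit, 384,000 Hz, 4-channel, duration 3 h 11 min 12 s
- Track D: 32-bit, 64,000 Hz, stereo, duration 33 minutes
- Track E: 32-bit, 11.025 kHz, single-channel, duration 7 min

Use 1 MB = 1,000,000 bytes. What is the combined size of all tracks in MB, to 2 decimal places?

Track A: exactly 30 minutes = 1,800 s; 40,000 × 1,800 × 4 × 6 = 1,728,000,000 bytes.
Track B: 35 min = 2,100 s; 96,000 × 2,100 × 4 × 2 = 1,612,800,000 bytes.
Track C: 3 h 11 min 12 s = 11,472 s; 384,000 × 11,472 × 2 × 4 = 35,241,984,000 bytes.
Track D: 33 minutes = 1,980 s; 64,000 × 1,980 × 4 × 2 = 1,013,760,000 bytes.
Track E: 7 min = 420 s; 11,025 × 420 × 4 × 1 = 18,522,000 bytes.
Total = 39,615,066,000 bytes = 39615.07 MB.

39615.07 MB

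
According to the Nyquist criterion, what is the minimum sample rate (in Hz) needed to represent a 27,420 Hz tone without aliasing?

54,840 Hz

Minimum sample rate = 2 × 27,420 Hz = 54,840 Hz.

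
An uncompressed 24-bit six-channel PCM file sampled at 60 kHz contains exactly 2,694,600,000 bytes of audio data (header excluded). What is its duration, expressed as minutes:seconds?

41:35

Byte rate = 60,000 × 3 × 6 = 1,080,000 bytes/s.
Duration = 2,694,600,000 / 1,080,000 = 2,495 s.
2,495 s = 41:35.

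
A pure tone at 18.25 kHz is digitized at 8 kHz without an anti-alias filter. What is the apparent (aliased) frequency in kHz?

Nyquist = 8,000/2 = 4,000 Hz; 18,250 Hz exceeds it.
Alias = |18,250 − 2×8,000| = |18,250 − 16,000| = 2,250 Hz = 2.25 kHz.

2.25 kHz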